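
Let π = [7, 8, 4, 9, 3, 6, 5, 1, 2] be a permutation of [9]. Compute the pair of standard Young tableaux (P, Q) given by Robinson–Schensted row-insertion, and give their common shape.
P = [1, 2, 9] / [3, 5] / [4, 6] / [7, 8];  Q = [1, 2, 4] / [3, 6] / [5, 7] / [8, 9];  common shape = (3, 2, 2, 2)

Row-insert the values π_1, π_2, … into P one at a time, bumping the leftmost entry strictly greater than the inserted value down to the next row. The recording tableau Q records, in position (i, j), the step at which that cell was added to P.
  Insert 7 (step 1): P = [7];  Q = [1]
  Insert 8 (step 2): P = [7, 8];  Q = [1, 2]
  Insert 4 (step 3): P = [4, 8] / [7];  Q = [1, 2] / [3]
  Insert 9 (step 4): P = [4, 8, 9] / [7];  Q = [1, 2, 4] / [3]
  Insert 3 (step 5): P = [3, 8, 9] / [4] / [7];  Q = [1, 2, 4] / [3] / [5]
  Insert 6 (step 6): P = [3, 6, 9] / [4, 8] / [7];  Q = [1, 2, 4] / [3, 6] / [5]
  Insert 5 (step 7): P = [3, 5, 9] / [4, 6] / [7, 8];  Q = [1, 2, 4] / [3, 6] / [5, 7]
  Insert 1 (step 8): P = [1, 5, 9] / [3, 6] / [4, 8] / [7];  Q = [1, 2, 4] / [3, 6] / [5, 7] / [8]
  Insert 2 (step 9): P = [1, 2, 9] / [3, 5] / [4, 6] / [7, 8];  Q = [1, 2, 4] / [3, 6] / [5, 7] / [8, 9]
Final shape: (3, 2, 2, 2).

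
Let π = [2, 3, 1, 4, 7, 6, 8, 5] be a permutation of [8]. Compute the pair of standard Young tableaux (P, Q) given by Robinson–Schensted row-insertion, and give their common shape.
P = [1, 3, 4, 5, 8] / [2, 6] / [7];  Q = [1, 2, 4, 5, 7] / [3, 6] / [8];  common shape = (5, 2, 1)

Row-insert the values π_1, π_2, … into P one at a time, bumping the leftmost entry strictly greater than the inserted value down to the next row. The recording tableau Q records, in position (i, j), the step at which that cell was added to P.
  Insert 2 (step 1): P = [2];  Q = [1]
  Insert 3 (step 2): P = [2, 3];  Q = [1, 2]
  Insert 1 (step 3): P = [1, 3] / [2];  Q = [1, 2] / [3]
  Insert 4 (step 4): P = [1, 3, 4] / [2];  Q = [1, 2, 4] / [3]
  Insert 7 (step 5): P = [1, 3, 4, 7] / [2];  Q = [1, 2, 4, 5] / [3]
  Insert 6 (step 6): P = [1, 3, 4, 6] / [2, 7];  Q = [1, 2, 4, 5] / [3, 6]
  Insert 8 (step 7): P = [1, 3, 4, 6, 8] / [2, 7];  Q = [1, 2, 4, 5, 7] / [3, 6]
  Insert 5 (step 8): P = [1, 3, 4, 5, 8] / [2, 6] / [7];  Q = [1, 2, 4, 5, 7] / [3, 6] / [8]
Final shape: (5, 2, 1).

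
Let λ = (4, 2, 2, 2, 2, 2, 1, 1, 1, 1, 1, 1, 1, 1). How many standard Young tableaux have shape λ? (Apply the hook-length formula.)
# SYT of shape (4, 2, 2, 2, 2, 2, 1, 1, 1, 1, 1, 1, 1, 1) = 3555090

Hook-length formula: f^λ = n! / Π hook(c), product over all cells c of the Young diagram. For λ = (4, 2, 2, 2, 2, 2, 1, 1, 1, 1, 1, 1, 1, 1), n = 22 boxes. Hook lengths by row (left-to-right, top-to-bottom): [17, 8, 2, 1]; [14, 5]; [13, 4]; [12, 3]; [11, 2]; [10, 1]; [8]; [7]; [6]; [5]; [4]; [3]; [2]; [1]. Product of hooks = 316166602752000. So f^λ = 22! / 316166602752000 = 1124000727777607680000 / 316166602752000 = 3555090.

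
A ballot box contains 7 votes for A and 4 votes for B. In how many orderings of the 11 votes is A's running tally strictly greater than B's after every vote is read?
Strict-lead orderings = 90

Total orderings of the 11 votes with 7 for A: C(11, 7) = 330. By the Bertrand ballot formula (Cycle Lemma / reflection principle), the number of orderings in which A is strictly ahead of B throughout is (p − q)/(p + q) · C(p + q, p) = (7 − 4)/(7 + 4) · 330 = 90.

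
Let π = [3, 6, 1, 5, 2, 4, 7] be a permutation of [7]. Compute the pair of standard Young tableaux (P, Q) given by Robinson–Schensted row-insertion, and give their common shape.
P = [1, 2, 4, 7] / [3, 5] / [6];  Q = [1, 2, 6, 7] / [3, 4] / [5];  common shape = (4, 2, 1)

Row-insert the values π_1, π_2, … into P one at a time, bumping the leftmost entry strictly greater than the inserted value down to the next row. The recording tableau Q records, in position (i, j), the step at which that cell was added to P.
  Insert 3 (step 1): P = [3];  Q = [1]
  Insert 6 (step 2): P = [3, 6];  Q = [1, 2]
  Insert 1 (step 3): P = [1, 6] / [3];  Q = [1, 2] / [3]
  Insert 5 (step 4): P = [1, 5] / [3, 6];  Q = [1, 2] / [3, 4]
  Insert 2 (step 5): P = [1, 2] / [3, 5] / [6];  Q = [1, 2] / [3, 4] / [5]
  Insert 4 (step 6): P = [1, 2, 4] / [3, 5] / [6];  Q = [1, 2, 6] / [3, 4] / [5]
  Insert 7 (step 7): P = [1, 2, 4, 7] / [3, 5] / [6];  Q = [1, 2, 6, 7] / [3, 4] / [5]
Final shape: (4, 2, 1).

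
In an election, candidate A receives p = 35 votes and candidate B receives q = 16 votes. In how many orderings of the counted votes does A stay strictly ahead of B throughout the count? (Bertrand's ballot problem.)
Strict-lead orderings = 2672860120455

Total orderings of the 51 votes with 35 for A: C(51, 35) = 7174519270695. By the Bertrand ballot formula (Cycle Lemma / reflection principle), the number of orderings in which A is strictly ahead of B throughout is (p − q)/(p + q) · C(p + q, p) = (35 − 16)/(35 + 16) · 7174519270695 = 2672860120455.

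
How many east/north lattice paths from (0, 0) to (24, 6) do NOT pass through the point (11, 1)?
Number of paths = 490959

Total paths from (0, 0) to (24, 6): C(30, 24) = 593775. Paths through (11, 1): (paths (0, 0) → (11, 1)) × (paths (11, 1) → (24, 6)) = C(12, 11) · C(18, 13) = 12 · 8568 = 102816. Avoidance count = 593775 − 102816 = 490959.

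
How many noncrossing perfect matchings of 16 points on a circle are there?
C_8 = 1430

These noncrossing handshakes are counted by the Catalan number C_n = (1/(n + 1)) · C(2n, n). For n = 8: C_8 = (1/9) · C(16, 8) = 12870/9 = 1430.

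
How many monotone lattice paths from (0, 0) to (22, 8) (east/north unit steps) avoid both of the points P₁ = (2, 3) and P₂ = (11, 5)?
Number of paths = 3931873

Inclusion–exclusion. Total paths: C(30, 22) = 5852925. Through P₁: C(5, 2)·C(25, 20) = 531300. Through P₂: C(16, 11)·C(14, 11) = 1589952. Since P₁ is strictly southwest of P₂, a monotone path through both must visit P₁ then P₂; paths through both = C(5, 2)·C(11, 9)·C(14, 11) = 200200. Avoid both = 5852925 − 531300 − 1589952 + 200200 = 3931873.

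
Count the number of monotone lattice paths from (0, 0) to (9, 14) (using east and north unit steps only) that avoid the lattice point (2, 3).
Number of paths = 498950

Total paths from (0, 0) to (9, 14): C(23, 9) = 817190. Paths through (2, 3): (paths (0, 0) → (2, 3)) × (paths (2, 3) → (9, 14)) = C(5, 2) · C(18, 7) = 10 · 31824 = 318240. Avoidance count = 817190 − 318240 = 498950.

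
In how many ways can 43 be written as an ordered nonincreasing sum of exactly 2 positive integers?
p(43, 2 parts) = 21

Partitions of n into exactly k parts are in bijection with partitions of n − k into at most k parts (subtract 1 from each part). So p(43, exactly 2) = p(41, parts ≤ 2). Computing via the recurrence p(m, j) = p(m, j−1) + p(m−j, j) gives 21.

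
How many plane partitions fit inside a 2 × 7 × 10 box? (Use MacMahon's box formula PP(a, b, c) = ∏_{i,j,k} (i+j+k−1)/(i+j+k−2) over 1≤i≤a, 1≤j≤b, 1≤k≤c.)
PP(2, 7, 10) = 77364144

Evaluate the triple product over i = 1..2, j = 1..7, k = 1..10. The factors are (2/1) · (3/2) · (4/3) · (5/4) · (6/5) · (7/6) · (8/7) · (9/8) · … (140 factors total). The numerators and denominators telescope so the product is an integer; carrying out the multiplication exactly gives PP(2, 7, 10) = 77364144.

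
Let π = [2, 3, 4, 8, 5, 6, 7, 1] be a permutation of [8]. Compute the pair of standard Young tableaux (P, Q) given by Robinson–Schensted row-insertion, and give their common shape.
P = [1, 3, 4, 5, 6, 7] / [2] / [8];  Q = [1, 2, 3, 4, 6, 7] / [5] / [8];  common shape = (6, 1, 1)

Row-insert the values π_1, π_2, … into P one at a time, bumping the leftmost entry strictly greater than the inserted value down to the next row. The recording tableau Q records, in position (i, j), the step at which that cell was added to P.
  Insert 2 (step 1): P = [2];  Q = [1]
  Insert 3 (step 2): P = [2, 3];  Q = [1, 2]
  Insert 4 (step 3): P = [2, 3, 4];  Q = [1, 2, 3]
  Insert 8 (step 4): P = [2, 3, 4, 8];  Q = [1, 2, 3, 4]
  Insert 5 (step 5): P = [2, 3, 4, 5] / [8];  Q = [1, 2, 3, 4] / [5]
  Insert 6 (step 6): P = [2, 3, 4, 5, 6] / [8];  Q = [1, 2, 3, 4, 6] / [5]
  Insert 7 (step 7): P = [2, 3, 4, 5, 6, 7] / [8];  Q = [1, 2, 3, 4, 6, 7] / [5]
  Insert 1 (step 8): P = [1, 3, 4, 5, 6, 7] / [2] / [8];  Q = [1, 2, 3, 4, 6, 7] / [5] / [8]
Final shape: (6, 1, 1).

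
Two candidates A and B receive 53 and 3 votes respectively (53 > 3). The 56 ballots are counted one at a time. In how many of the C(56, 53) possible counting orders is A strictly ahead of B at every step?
Strict-lead orderings = 24750

Total orderings of the 56 votes with 53 for A: C(56, 53) = 27720. By the Bertrand ballot formula (Cycle Lemma / reflection principle), the number of orderings in which A is strictly ahead of B throughout is (p − q)/(p + q) · C(p + q, p) = (53 − 3)/(53 + 3) · 27720 = 24750.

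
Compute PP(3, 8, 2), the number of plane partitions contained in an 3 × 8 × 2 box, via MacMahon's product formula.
PP(3, 8, 2) = 9075

Evaluate the triple product over i = 1..3, j = 1..8, k = 1..2. The factors are (2/1) · (3/2) · (3/2) · (4/3) · (4/3) · (5/4) · (5/4) · (6/5) · … (48 factors total). The numerators and denominators telescope so the product is an integer; carrying out the multiplication exactly gives PP(3, 8, 2) = 9075.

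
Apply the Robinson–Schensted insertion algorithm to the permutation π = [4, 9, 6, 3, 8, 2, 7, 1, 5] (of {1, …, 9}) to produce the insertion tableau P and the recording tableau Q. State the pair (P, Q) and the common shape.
P = [1, 5, 7] / [2, 6] / [3, 8] / [4] / [9];  Q = [1, 2, 5] / [3, 7] / [4, 9] / [6] / [8];  common shape = (3, 2, 2, 1, 1)

Row-insert the values π_1, π_2, … into P one at a time, bumping the leftmost entry strictly greater than the inserted value down to the next row. The recording tableau Q records, in position (i, j), the step at which that cell was added to P.
  Insert 4 (step 1): P = [4];  Q = [1]
  Insert 9 (step 2): P = [4, 9];  Q = [1, 2]
  Insert 6 (step 3): P = [4, 6] / [9];  Q = [1, 2] / [3]
  Insert 3 (step 4): P = [3, 6] / [4] / [9];  Q = [1, 2] / [3] / [4]
  Insert 8 (step 5): P = [3, 6, 8] / [4] / [9];  Q = [1, 2, 5] / [3] / [4]
  Insert 2 (step 6): P = [2, 6, 8] / [3] / [4] / [9];  Q = [1, 2, 5] / [3] / [4] / [6]
  Insert 7 (step 7): P = [2, 6, 7] / [3, 8] / [4] / [9];  Q = [1, 2, 5] / [3, 7] / [4] / [6]
  Insert 1 (step 8): P = [1, 6, 7] / [2, 8] / [3] / [4] / [9];  Q = [1, 2, 5] / [3, 7] / [4] / [6] / [8]
  Insert 5 (step 9): P = [1, 5, 7] / [2, 6] / [3, 8] / [4] / [9];  Q = [1, 2, 5] / [3, 7] / [4, 9] / [6] / [8]
Final shape: (3, 2, 2, 1, 1).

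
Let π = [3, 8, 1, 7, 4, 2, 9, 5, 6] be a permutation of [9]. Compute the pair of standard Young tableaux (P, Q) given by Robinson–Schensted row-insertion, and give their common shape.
P = [1, 2, 5, 6] / [3, 4, 9] / [7] / [8];  Q = [1, 2, 7, 9] / [3, 4, 8] / [5] / [6];  common shape = (4, 3, 1, 1)

Row-insert the values π_1, π_2, … into P one at a time, bumping the leftmost entry strictly greater than the inserted value down to the next row. The recording tableau Q records, in position (i, j), the step at which that cell was added to P.
  Insert 3 (step 1): P = [3];  Q = [1]
  Insert 8 (step 2): P = [3, 8];  Q = [1, 2]
  Insert 1 (step 3): P = [1, 8] / [3];  Q = [1, 2] / [3]
  Insert 7 (step 4): P = [1, 7] / [3, 8];  Q = [1, 2] / [3, 4]
  Insert 4 (step 5): P = [1, 4] / [3, 7] / [8];  Q = [1, 2] / [3, 4] / [5]
  Insert 2 (step 6): P = [1, 2] / [3, 4] / [7] / [8];  Q = [1, 2] / [3, 4] / [5] / [6]
  Insert 9 (step 7): P = [1, 2, 9] / [3, 4] / [7] / [8];  Q = [1, 2, 7] / [3, 4] / [5] / [6]
  Insert 5 (step 8): P = [1, 2, 5] / [3, 4, 9] / [7] / [8];  Q = [1, 2, 7] / [3, 4, 8] / [5] / [6]
  Insert 6 (step 9): P = [1, 2, 5, 6] / [3, 4, 9] / [7] / [8];  Q = [1, 2, 7, 9] / [3, 4, 8] / [5] / [6]
Final shape: (4, 3, 1, 1).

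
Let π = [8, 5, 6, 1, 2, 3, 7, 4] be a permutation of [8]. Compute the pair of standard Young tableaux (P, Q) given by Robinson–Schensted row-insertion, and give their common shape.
P = [1, 2, 3, 4] / [5, 6, 7] / [8];  Q = [1, 3, 6, 7] / [2, 5, 8] / [4];  common shape = (4, 3, 1)

Row-insert the values π_1, π_2, … into P one at a time, bumping the leftmost entry strictly greater than the inserted value down to the next row. The recording tableau Q records, in position (i, j), the step at which that cell was added to P.
  Insert 8 (step 1): P = [8];  Q = [1]
  Insert 5 (step 2): P = [5] / [8];  Q = [1] / [2]
  Insert 6 (step 3): P = [5, 6] / [8];  Q = [1, 3] / [2]
  Insert 1 (step 4): P = [1, 6] / [5] / [8];  Q = [1, 3] / [2] / [4]
  Insert 2 (step 5): P = [1, 2] / [5, 6] / [8];  Q = [1, 3] / [2, 5] / [4]
  Insert 3 (step 6): P = [1, 2, 3] / [5, 6] / [8];  Q = [1, 3, 6] / [2, 5] / [4]
  Insert 7 (step 7): P = [1, 2, 3, 7] / [5, 6] / [8];  Q = [1, 3, 6, 7] / [2, 5] / [4]
  Insert 4 (step 8): P = [1, 2, 3, 4] / [5, 6, 7] / [8];  Q = [1, 3, 6, 7] / [2, 5, 8] / [4]
Final shape: (4, 3, 1).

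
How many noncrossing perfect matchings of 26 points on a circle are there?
C_13 = 742900

These noncrossing handshakes are counted by the Catalan number C_n = (1/(n + 1)) · C(2n, n). For n = 13: C_13 = (1/14) · C(26, 13) = 10400600/14 = 742900.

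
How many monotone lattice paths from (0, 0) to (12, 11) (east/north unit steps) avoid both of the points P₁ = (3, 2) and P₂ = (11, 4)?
Number of paths = 858558

Inclusion–exclusion. Total paths: C(23, 12) = 1352078. Through P₁: C(5, 3)·C(18, 9) = 486200. Through P₂: C(15, 11)·C(8, 1) = 10920. Since P₁ is strictly southwest of P₂, a monotone path through both must visit P₁ then P₂; paths through both = C(5, 3)·C(10, 8)·C(8, 1) = 3600. Avoid both = 1352078 − 486200 − 10920 + 3600 = 858558.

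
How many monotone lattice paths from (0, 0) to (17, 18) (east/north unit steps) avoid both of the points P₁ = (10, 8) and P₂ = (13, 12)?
Number of paths = 2916120366

Inclusion–exclusion. Total paths: C(35, 17) = 4537567650. Through P₁: C(18, 10)·C(17, 7) = 851005584. Through P₂: C(25, 13)·C(10, 4) = 1092063000. Since P₁ is strictly southwest of P₂, a monotone path through both must visit P₁ then P₂; paths through both = C(18, 10)·C(7, 3)·C(10, 4) = 321621300. Avoid both = 4537567650 − 851005584 − 1092063000 + 321621300 = 2916120366.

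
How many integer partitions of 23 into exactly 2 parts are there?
p(23, 2 parts) = 11

Partitions of n into exactly k parts are in bijection with partitions of n − k into at most k parts (subtract 1 from each part). So p(23, exactly 2) = p(21, parts ≤ 2). Computing via the recurrence p(m, j) = p(m, j−1) + p(m−j, j) gives 11.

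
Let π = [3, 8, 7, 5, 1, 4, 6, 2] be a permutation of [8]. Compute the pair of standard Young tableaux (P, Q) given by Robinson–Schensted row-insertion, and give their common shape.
P = [1, 2, 6] / [3, 4] / [5] / [7] / [8];  Q = [1, 2, 7] / [3, 6] / [4] / [5] / [8];  common shape = (3, 2, 1, 1, 1)

Row-insert the values π_1, π_2, … into P one at a time, bumping the leftmost entry strictly greater than the inserted value down to the next row. The recording tableau Q records, in position (i, j), the step at which that cell was added to P.
  Insert 3 (step 1): P = [3];  Q = [1]
  Insert 8 (step 2): P = [3, 8];  Q = [1, 2]
  Insert 7 (step 3): P = [3, 7] / [8];  Q = [1, 2] / [3]
  Insert 5 (step 4): P = [3, 5] / [7] / [8];  Q = [1, 2] / [3] / [4]
  Insert 1 (step 5): P = [1, 5] / [3] / [7] / [8];  Q = [1, 2] / [3] / [4] / [5]
  Insert 4 (step 6): P = [1, 4] / [3, 5] / [7] / [8];  Q = [1, 2] / [3, 6] / [4] / [5]
  Insert 6 (step 7): P = [1, 4, 6] / [3, 5] / [7] / [8];  Q = [1, 2, 7] / [3, 6] / [4] / [5]
  Insert 2 (step 8): P = [1, 2, 6] / [3, 4] / [5] / [7] / [8];  Q = [1, 2, 7] / [3, 6] / [4] / [5] / [8]
Final shape: (3, 2, 1, 1, 1).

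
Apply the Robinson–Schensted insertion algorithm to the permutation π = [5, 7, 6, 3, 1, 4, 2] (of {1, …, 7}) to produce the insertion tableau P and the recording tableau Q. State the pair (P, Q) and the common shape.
P = [1, 2] / [3, 4] / [5, 6] / [7];  Q = [1, 2] / [3, 6] / [4, 7] / [5];  common shape = (2, 2, 2, 1)

Row-insert the values π_1, π_2, … into P one at a time, bumping the leftmost entry strictly greater than the inserted value down to the next row. The recording tableau Q records, in position (i, j), the step at which that cell was added to P.
  Insert 5 (step 1): P = [5];  Q = [1]
  Insert 7 (step 2): P = [5, 7];  Q = [1, 2]
  Insert 6 (step 3): P = [5, 6] / [7];  Q = [1, 2] / [3]
  Insert 3 (step 4): P = [3, 6] / [5] / [7];  Q = [1, 2] / [3] / [4]
  Insert 1 (step 5): P = [1, 6] / [3] / [5] / [7];  Q = [1, 2] / [3] / [4] / [5]
  Insert 4 (step 6): P = [1, 4] / [3, 6] / [5] / [7];  Q = [1, 2] / [3, 6] / [4] / [5]
  Insert 2 (step 7): P = [1, 2] / [3, 4] / [5, 6] / [7];  Q = [1, 2] / [3, 6] / [4, 7] / [5]
Final shape: (2, 2, 2, 1).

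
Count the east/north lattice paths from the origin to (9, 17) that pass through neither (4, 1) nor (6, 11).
Number of paths = 2010941

Inclusion–exclusion. Total paths: C(26, 9) = 3124550. Through P₁: C(5, 4)·C(21, 5) = 101745. Through P₂: C(17, 6)·C(9, 3) = 1039584. Since P₁ is strictly southwest of P₂, a monotone path through both must visit P₁ then P₂; paths through both = C(5, 4)·C(12, 2)·C(9, 3) = 27720. Avoid both = 3124550 − 101745 − 1039584 + 27720 = 2010941.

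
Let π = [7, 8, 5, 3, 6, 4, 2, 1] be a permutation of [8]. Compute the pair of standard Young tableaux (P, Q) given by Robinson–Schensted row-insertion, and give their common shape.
P = [1, 4] / [2, 6] / [3, 8] / [5] / [7];  Q = [1, 2] / [3, 5] / [4, 6] / [7] / [8];  common shape = (2, 2, 2, 1, 1)

Row-insert the values π_1, π_2, … into P one at a time, bumping the leftmost entry strictly greater than the inserted value down to the next row. The recording tableau Q records, in position (i, j), the step at which that cell was added to P.
  Insert 7 (step 1): P = [7];  Q = [1]
  Insert 8 (step 2): P = [7, 8];  Q = [1, 2]
  Insert 5 (step 3): P = [5, 8] / [7];  Q = [1, 2] / [3]
  Insert 3 (step 4): P = [3, 8] / [5] / [7];  Q = [1, 2] / [3] / [4]
  Insert 6 (step 5): P = [3, 6] / [5, 8] / [7];  Q = [1, 2] / [3, 5] / [4]
  Insert 4 (step 6): P = [3, 4] / [5, 6] / [7, 8];  Q = [1, 2] / [3, 5] / [4, 6]
  Insert 2 (step 7): P = [2, 4] / [3, 6] / [5, 8] / [7];  Q = [1, 2] / [3, 5] / [4, 6] / [7]
  Insert 1 (step 8): P = [1, 4] / [2, 6] / [3, 8] / [5] / [7];  Q = [1, 2] / [3, 5] / [4, 6] / [7] / [8]
Final shape: (2, 2, 2, 1, 1).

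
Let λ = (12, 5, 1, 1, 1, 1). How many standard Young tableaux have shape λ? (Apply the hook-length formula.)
# SYT of shape (12, 5, 1, 1, 1, 1) = 9682400

Hook-length formula: f^λ = n! / Π hook(c), product over all cells c of the Young diagram. For λ = (12, 5, 1, 1, 1, 1), n = 21 boxes. Hook lengths by row (left-to-right, top-to-bottom): [17, 12, 11, 10, 9, 7, 6, 5, 4, 3, 2, 1]; [9, 4, 3, 2, 1]; [4]; [3]; [2]; [1]. Product of hooks = 5276681625600. So f^λ = 21! / 5276681625600 = 51090942171709440000 / 5276681625600 = 9682400.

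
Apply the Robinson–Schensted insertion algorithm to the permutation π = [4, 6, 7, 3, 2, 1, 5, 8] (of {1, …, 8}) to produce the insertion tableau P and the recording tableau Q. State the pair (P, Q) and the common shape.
P = [1, 5, 7, 8] / [2, 6] / [3] / [4];  Q = [1, 2, 3, 8] / [4, 7] / [5] / [6];  common shape = (4, 2, 1, 1)

Row-insert the values π_1, π_2, … into P one at a time, bumping the leftmost entry strictly greater than the inserted value down to the next row. The recording tableau Q records, in position (i, j), the step at which that cell was added to P.
  Insert 4 (step 1): P = [4];  Q = [1]
  Insert 6 (step 2): P = [4, 6];  Q = [1, 2]
  Insert 7 (step 3): P = [4, 6, 7];  Q = [1, 2, 3]
  Insert 3 (step 4): P = [3, 6, 7] / [4];  Q = [1, 2, 3] / [4]
  Insert 2 (step 5): P = [2, 6, 7] / [3] / [4];  Q = [1, 2, 3] / [4] / [5]
  Insert 1 (step 6): P = [1, 6, 7] / [2] / [3] / [4];  Q = [1, 2, 3] / [4] / [5] / [6]
  Insert 5 (step 7): P = [1, 5, 7] / [2, 6] / [3] / [4];  Q = [1, 2, 3] / [4, 7] / [5] / [6]
  Insert 8 (step 8): P = [1, 5, 7, 8] / [2, 6] / [3] / [4];  Q = [1, 2, 3, 8] / [4, 7] / [5] / [6]
Final shape: (4, 2, 1, 1).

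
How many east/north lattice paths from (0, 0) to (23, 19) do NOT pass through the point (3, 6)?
Number of paths = 398629329840

Total paths from (0, 0) to (23, 19): C(42, 23) = 446775310800. Paths through (3, 6): (paths (0, 0) → (3, 6)) × (paths (3, 6) → (23, 19)) = C(9, 3) · C(33, 20) = 84 · 573166440 = 48145980960. Avoidance count = 446775310800 − 48145980960 = 398629329840.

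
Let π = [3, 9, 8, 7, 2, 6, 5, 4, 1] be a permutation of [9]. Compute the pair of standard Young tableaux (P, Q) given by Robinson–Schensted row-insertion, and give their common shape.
P = [1, 4] / [2, 5] / [3] / [6] / [7] / [8] / [9];  Q = [1, 2] / [3, 6] / [4] / [5] / [7] / [8] / [9];  common shape = (2, 2, 1, 1, 1, 1, 1)

Row-insert the values π_1, π_2, … into P one at a time, bumping the leftmost entry strictly greater than the inserted value down to the next row. The recording tableau Q records, in position (i, j), the step at which that cell was added to P.
  Insert 3 (step 1): P = [3];  Q = [1]
  Insert 9 (step 2): P = [3, 9];  Q = [1, 2]
  Insert 8 (step 3): P = [3, 8] / [9];  Q = [1, 2] / [3]
  Insert 7 (step 4): P = [3, 7] / [8] / [9];  Q = [1, 2] / [3] / [4]
  Insert 2 (step 5): P = [2, 7] / [3] / [8] / [9];  Q = [1, 2] / [3] / [4] / [5]
  Insert 6 (step 6): P = [2, 6] / [3, 7] / [8] / [9];  Q = [1, 2] / [3, 6] / [4] / [5]
  Insert 5 (step 7): P = [2, 5] / [3, 6] / [7] / [8] / [9];  Q = [1, 2] / [3, 6] / [4] / [5] / [7]
  Insert 4 (step 8): P = [2, 4] / [3, 5] / [6] / [7] / [8] / [9];  Q = [1, 2] / [3, 6] / [4] / [5] / [7] / [8]
  Insert 1 (step 9): P = [1, 4] / [2, 5] / [3] / [6] / [7] / [8] / [9];  Q = [1, 2] / [3, 6] / [4] / [5] / [7] / [8] / [9]
Final shape: (2, 2, 1, 1, 1, 1, 1).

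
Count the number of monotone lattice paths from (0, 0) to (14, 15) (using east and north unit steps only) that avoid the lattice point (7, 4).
Number of paths = 67056840

Total paths from (0, 0) to (14, 15): C(29, 14) = 77558760. Paths through (7, 4): (paths (0, 0) → (7, 4)) × (paths (7, 4) → (14, 15)) = C(11, 7) · C(18, 7) = 330 · 31824 = 10501920. Avoidance count = 77558760 − 10501920 = 67056840.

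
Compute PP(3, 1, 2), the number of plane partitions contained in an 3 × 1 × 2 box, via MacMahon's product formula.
PP(3, 1, 2) = 10

Evaluate the triple product over i = 1..3, j = 1..1, k = 1..2. The factors are (2/1) · (3/2) · (3/2) · (4/3) · (4/3) · (5/4). The numerators and denominators telescope so the product is an integer; carrying out the multiplication exactly gives PP(3, 1, 2) = 10.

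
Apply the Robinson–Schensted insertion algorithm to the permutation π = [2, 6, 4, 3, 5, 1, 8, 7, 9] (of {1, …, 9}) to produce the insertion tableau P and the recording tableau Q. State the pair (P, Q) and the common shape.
P = [1, 3, 5, 7, 9] / [2, 8] / [4] / [6];  Q = [1, 2, 5, 7, 9] / [3, 8] / [4] / [6];  common shape = (5, 2, 1, 1)

Row-insert the values π_1, π_2, … into P one at a time, bumping the leftmost entry strictly greater than the inserted value down to the next row. The recording tableau Q records, in position (i, j), the step at which that cell was added to P.
  Insert 2 (step 1): P = [2];  Q = [1]
  Insert 6 (step 2): P = [2, 6];  Q = [1, 2]
  Insert 4 (step 3): P = [2, 4] / [6];  Q = [1, 2] / [3]
  Insert 3 (step 4): P = [2, 3] / [4] / [6];  Q = [1, 2] / [3] / [4]
  Insert 5 (step 5): P = [2, 3, 5] / [4] / [6];  Q = [1, 2, 5] / [3] / [4]
  Insert 1 (step 6): P = [1, 3, 5] / [2] / [4] / [6];  Q = [1, 2, 5] / [3] / [4] / [6]
  Insert 8 (step 7): P = [1, 3, 5, 8] / [2] / [4] / [6];  Q = [1, 2, 5, 7] / [3] / [4] / [6]
  Insert 7 (step 8): P = [1, 3, 5, 7] / [2, 8] / [4] / [6];  Q = [1, 2, 5, 7] / [3, 8] / [4] / [6]
  Insert 9 (step 9): P = [1, 3, 5, 7, 9] / [2, 8] / [4] / [6];  Q = [1, 2, 5, 7, 9] / [3, 8] / [4] / [6]
Final shape: (5, 2, 1, 1).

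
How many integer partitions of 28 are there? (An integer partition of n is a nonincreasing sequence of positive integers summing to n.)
p(28) = 3718

Compute p(n) via the recurrence p(n, m) = p(n, m−1) + p(n−m, m), where p(n, m) counts partitions of n with all parts ≤ m and p(n) = p(n, n). The base cases are p(0, m) = 1 and p(n, 0) = 0 for n > 0. Filling the table yields p(28) = 3718. (Euler's pentagonal recurrence is an alternative.)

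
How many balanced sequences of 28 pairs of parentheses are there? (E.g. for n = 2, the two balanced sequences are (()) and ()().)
C_28 = 263747951750360

These balanced parentheses are counted by the Catalan number C_n = (1/(n + 1)) · C(2n, n). For n = 28: C_28 = (1/29) · C(56, 28) = 7648690600760440/29 = 263747951750360.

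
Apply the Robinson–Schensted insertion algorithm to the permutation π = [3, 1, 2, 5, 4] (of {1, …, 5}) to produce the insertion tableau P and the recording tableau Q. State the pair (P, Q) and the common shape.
P = [1, 2, 4] / [3, 5];  Q = [1, 3, 4] / [2, 5];  common shape = (3, 2)

Row-insert the values π_1, π_2, … into P one at a time, bumping the leftmost entry strictly greater than the inserted value down to the next row. The recording tableau Q records, in position (i, j), the step at which that cell was added to P.
  Insert 3 (step 1): P = [3];  Q = [1]
  Insert 1 (step 2): P = [1] / [3];  Q = [1] / [2]
  Insert 2 (step 3): P = [1, 2] / [3];  Q = [1, 3] / [2]
  Insert 5 (step 4): P = [1, 2, 5] / [3];  Q = [1, 3, 4] / [2]
  Insert 4 (step 5): P = [1, 2, 4] / [3, 5];  Q = [1, 3, 4] / [2, 5]
Final shape: (3, 2).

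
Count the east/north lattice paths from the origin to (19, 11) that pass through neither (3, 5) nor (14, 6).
Number of paths = 40850796

Inclusion–exclusion. Total paths: C(30, 19) = 54627300. Through P₁: C(8, 3)·C(22, 16) = 4178328. Through P₂: C(20, 14)·C(10, 5) = 9767520. Since P₁ is strictly southwest of P₂, a monotone path through both must visit P₁ then P₂; paths through both = C(8, 3)·C(12, 11)·C(10, 5) = 169344. Avoid both = 54627300 − 4178328 − 9767520 + 169344 = 40850796.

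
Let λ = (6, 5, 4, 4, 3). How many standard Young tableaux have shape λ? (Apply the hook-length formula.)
# SYT of shape (6, 5, 4, 4, 3) = 746876130

Hook-length formula: f^λ = n! / Π hook(c), product over all cells c of the Young diagram. For λ = (6, 5, 4, 4, 3), n = 22 boxes. Hook lengths by row (left-to-right, top-to-bottom): [10, 9, 8, 6, 3, 1]; [8, 7, 6, 4, 1]; [6, 5, 4, 2]; [5, 4, 3, 1]; [3, 2, 1]. Product of hooks = 1504935936000. So f^λ = 22! / 1504935936000 = 1124000727777607680000 / 1504935936000 = 746876130.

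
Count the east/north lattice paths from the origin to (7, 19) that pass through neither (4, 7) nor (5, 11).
Number of paths = 385340

Inclusion–exclusion. Total paths: C(26, 7) = 657800. Through P₁: C(11, 4)·C(15, 3) = 150150. Through P₂: C(16, 5)·C(10, 2) = 196560. Since P₁ is strictly southwest of P₂, a monotone path through both must visit P₁ then P₂; paths through both = C(11, 4)·C(5, 1)·C(10, 2) = 74250. Avoid both = 657800 − 150150 − 196560 + 74250 = 385340.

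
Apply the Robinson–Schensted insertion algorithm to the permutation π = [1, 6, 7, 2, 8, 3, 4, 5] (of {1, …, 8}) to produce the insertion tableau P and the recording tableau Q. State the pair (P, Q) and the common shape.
P = [1, 2, 3, 4, 5] / [6, 7, 8];  Q = [1, 2, 3, 5, 8] / [4, 6, 7];  common shape = (5, 3)

Row-insert the values π_1, π_2, … into P one at a time, bumping the leftmost entry strictly greater than the inserted value down to the next row. The recording tableau Q records, in position (i, j), the step at which that cell was added to P.
  Insert 1 (step 1): P = [1];  Q = [1]
  Insert 6 (step 2): P = [1, 6];  Q = [1, 2]
  Insert 7 (step 3): P = [1, 6, 7];  Q = [1, 2, 3]
  Insert 2 (step 4): P = [1, 2, 7] / [6];  Q = [1, 2, 3] / [4]
  Insert 8 (step 5): P = [1, 2, 7, 8] / [6];  Q = [1, 2, 3, 5] / [4]
  Insert 3 (step 6): P = [1, 2, 3, 8] / [6, 7];  Q = [1, 2, 3, 5] / [4, 6]
  Insert 4 (step 7): P = [1, 2, 3, 4] / [6, 7, 8];  Q = [1, 2, 3, 5] / [4, 6, 7]
  Insert 5 (step 8): P = [1, 2, 3, 4, 5] / [6, 7, 8];  Q = [1, 2, 3, 5, 8] / [4, 6, 7]
Final shape: (5, 3).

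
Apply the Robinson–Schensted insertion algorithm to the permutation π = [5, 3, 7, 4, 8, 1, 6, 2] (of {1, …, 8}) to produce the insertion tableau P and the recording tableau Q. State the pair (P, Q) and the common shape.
P = [1, 2, 6] / [3, 4, 8] / [5, 7];  Q = [1, 3, 5] / [2, 4, 7] / [6, 8];  common shape = (3, 3, 2)

Row-insert the values π_1, π_2, … into P one at a time, bumping the leftmost entry strictly greater than the inserted value down to the next row. The recording tableau Q records, in position (i, j), the step at which that cell was added to P.
  Insert 5 (step 1): P = [5];  Q = [1]
  Insert 3 (step 2): P = [3] / [5];  Q = [1] / [2]
  Insert 7 (step 3): P = [3, 7] / [5];  Q = [1, 3] / [2]
  Insert 4 (step 4): P = [3, 4] / [5, 7];  Q = [1, 3] / [2, 4]
  Insert 8 (step 5): P = [3, 4, 8] / [5, 7];  Q = [1, 3, 5] / [2, 4]
  Insert 1 (step 6): P = [1, 4, 8] / [3, 7] / [5];  Q = [1, 3, 5] / [2, 4] / [6]
  Insert 6 (step 7): P = [1, 4, 6] / [3, 7, 8] / [5];  Q = [1, 3, 5] / [2, 4, 7] / [6]
  Insert 2 (step 8): P = [1, 2, 6] / [3, 4, 8] / [5, 7];  Q = [1, 3, 5] / [2, 4, 7] / [6, 8]
Final shape: (3, 3, 2).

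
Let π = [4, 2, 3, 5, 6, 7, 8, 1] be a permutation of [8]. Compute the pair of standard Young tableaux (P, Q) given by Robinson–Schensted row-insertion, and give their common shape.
P = [1, 3, 5, 6, 7, 8] / [2] / [4];  Q = [1, 3, 4, 5, 6, 7] / [2] / [8];  common shape = (6, 1, 1)

Row-insert the values π_1, π_2, … into P one at a time, bumping the leftmost entry strictly greater than the inserted value down to the next row. The recording tableau Q records, in position (i, j), the step at which that cell was added to P.
  Insert 4 (step 1): P = [4];  Q = [1]
  Insert 2 (step 2): P = [2] / [4];  Q = [1] / [2]
  Insert 3 (step 3): P = [2, 3] / [4];  Q = [1, 3] / [2]
  Insert 5 (step 4): P = [2, 3, 5] / [4];  Q = [1, 3, 4] / [2]
  Insert 6 (step 5): P = [2, 3, 5, 6] / [4];  Q = [1, 3, 4, 5] / [2]
  Insert 7 (step 6): P = [2, 3, 5, 6, 7] / [4];  Q = [1, 3, 4, 5, 6] / [2]
  Insert 8 (step 7): P = [2, 3, 5, 6, 7, 8] / [4];  Q = [1, 3, 4, 5, 6, 7] / [2]
  Insert 1 (step 8): P = [1, 3, 5, 6, 7, 8] / [2] / [4];  Q = [1, 3, 4, 5, 6, 7] / [2] / [8]
Final shape: (6, 1, 1).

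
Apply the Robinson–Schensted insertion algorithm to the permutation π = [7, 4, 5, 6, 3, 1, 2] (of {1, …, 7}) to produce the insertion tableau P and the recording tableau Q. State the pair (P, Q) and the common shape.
P = [1, 2, 6] / [3, 5] / [4] / [7];  Q = [1, 3, 4] / [2, 7] / [5] / [6];  common shape = (3, 2, 1, 1)

Row-insert the values π_1, π_2, … into P one at a time, bumping the leftmost entry strictly greater than the inserted value down to the next row. The recording tableau Q records, in position (i, j), the step at which that cell was added to P.
  Insert 7 (step 1): P = [7];  Q = [1]
  Insert 4 (step 2): P = [4] / [7];  Q = [1] / [2]
  Insert 5 (step 3): P = [4, 5] / [7];  Q = [1, 3] / [2]
  Insert 6 (step 4): P = [4, 5, 6] / [7];  Q = [1, 3, 4] / [2]
  Insert 3 (step 5): P = [3, 5, 6] / [4] / [7];  Q = [1, 3, 4] / [2] / [5]
  Insert 1 (step 6): P = [1, 5, 6] / [3] / [4] / [7];  Q = [1, 3, 4] / [2] / [5] / [6]
  Insert 2 (step 7): P = [1, 2, 6] / [3, 5] / [4] / [7];  Q = [1, 3, 4] / [2, 7] / [5] / [6]
Final shape: (3, 2, 1, 1).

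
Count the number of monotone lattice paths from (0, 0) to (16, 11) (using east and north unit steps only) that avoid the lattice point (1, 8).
Number of paths = 13030551

Total paths from (0, 0) to (16, 11): C(27, 16) = 13037895. Paths through (1, 8): (paths (0, 0) → (1, 8)) × (paths (1, 8) → (16, 11)) = C(9, 1) · C(18, 15) = 9 · 816 = 7344. Avoidance count = 13037895 − 7344 = 13030551.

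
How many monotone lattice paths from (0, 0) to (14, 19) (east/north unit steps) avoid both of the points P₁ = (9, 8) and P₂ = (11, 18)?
Number of paths = 580651800

Inclusion–exclusion. Total paths: C(33, 14) = 818809200. Through P₁: C(17, 9)·C(16, 5) = 106186080. Through P₂: C(29, 11)·C(4, 3) = 138389160. Since P₁ is strictly southwest of P₂, a monotone path through both must visit P₁ then P₂; paths through both = C(17, 9)·C(12, 2)·C(4, 3) = 6417840. Avoid both = 818809200 − 106186080 − 138389160 + 6417840 = 580651800.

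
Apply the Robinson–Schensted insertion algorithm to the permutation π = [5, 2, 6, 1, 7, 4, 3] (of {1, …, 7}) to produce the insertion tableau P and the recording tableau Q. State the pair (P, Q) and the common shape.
P = [1, 3, 7] / [2, 4] / [5, 6];  Q = [1, 3, 5] / [2, 6] / [4, 7];  common shape = (3, 2, 2)

Row-insert the values π_1, π_2, … into P one at a time, bumping the leftmost entry strictly greater than the inserted value down to the next row. The recording tableau Q records, in position (i, j), the step at which that cell was added to P.
  Insert 5 (step 1): P = [5];  Q = [1]
  Insert 2 (step 2): P = [2] / [5];  Q = [1] / [2]
  Insert 6 (step 3): P = [2, 6] / [5];  Q = [1, 3] / [2]
  Insert 1 (step 4): P = [1, 6] / [2] / [5];  Q = [1, 3] / [2] / [4]
  Insert 7 (step 5): P = [1, 6, 7] / [2] / [5];  Q = [1, 3, 5] / [2] / [4]
  Insert 4 (step 6): P = [1, 4, 7] / [2, 6] / [5];  Q = [1, 3, 5] / [2, 6] / [4]
  Insert 3 (step 7): P = [1, 3, 7] / [2, 4] / [5, 6];  Q = [1, 3, 5] / [2, 6] / [4, 7]
Final shape: (3, 2, 2).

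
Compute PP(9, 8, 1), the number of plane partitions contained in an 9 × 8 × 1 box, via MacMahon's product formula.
PP(9, 8, 1) = 24310

Evaluate the triple product over i = 1..9, j = 1..8, k = 1..1. The factors are (2/1) · (3/2) · (4/3) · (5/4) · (6/5) · (7/6) · (8/7) · (9/8) · … (72 factors total). The numerators and denominators telescope so the product is an integer; carrying out the multiplication exactly gives PP(9, 8, 1) = 24310.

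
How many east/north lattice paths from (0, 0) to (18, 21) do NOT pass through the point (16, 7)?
Number of paths = 62329725150

Total paths from (0, 0) to (18, 21): C(39, 18) = 62359143990. Paths through (16, 7): (paths (0, 0) → (16, 7)) × (paths (16, 7) → (18, 21)) = C(23, 16) · C(16, 2) = 245157 · 120 = 29418840. Avoidance count = 62359143990 − 29418840 = 62329725150.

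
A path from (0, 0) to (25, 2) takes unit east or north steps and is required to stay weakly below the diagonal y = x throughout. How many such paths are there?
Number of paths = 324

By the reflection principle (André's argument), the number of monotone paths to (25, 2) with n ≤ m that never go above y = x is C(27, 25) − C(27, 26) = 351 − 27 = 324.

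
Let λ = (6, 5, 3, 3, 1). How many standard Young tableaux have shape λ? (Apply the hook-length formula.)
# SYT of shape (6, 5, 3, 3, 1) = 8270262

Hook-length formula: f^λ = n! / Π hook(c), product over all cells c of the Young diagram. For λ = (6, 5, 3, 3, 1), n = 18 boxes. Hook lengths by row (left-to-right, top-to-bottom): [10, 8, 7, 4, 3, 1]; [8, 6, 5, 2, 1]; [5, 3, 2]; [4, 2, 1]; [1]. Product of hooks = 774144000. So f^λ = 18! / 774144000 = 6402373705728000 / 774144000 = 8270262.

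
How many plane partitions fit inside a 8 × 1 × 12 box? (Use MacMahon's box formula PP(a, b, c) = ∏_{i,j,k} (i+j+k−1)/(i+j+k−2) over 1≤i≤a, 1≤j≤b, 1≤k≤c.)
PP(8, 1, 12) = 125970

Evaluate the triple product over i = 1..8, j = 1..1, k = 1..12. The factors are (2/1) · (3/2) · (4/3) · (5/4) · (6/5) · (7/6) · (8/7) · (9/8) · … (96 factors total). The numerators and denominators telescope so the product is an integer; carrying out the multiplication exactly gives PP(8, 1, 12) = 125970.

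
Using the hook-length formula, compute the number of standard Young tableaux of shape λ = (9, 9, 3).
# SYT of shape (9, 9, 3) = 3292016

Hook-length formula: f^λ = n! / Π hook(c), product over all cells c of the Young diagram. For λ = (9, 9, 3), n = 21 boxes. Hook lengths by row (left-to-right, top-to-bottom): [11, 10, 9, 7, 6, 5, 4, 3, 2]; [10, 9, 8, 6, 5, 4, 3, 2, 1]; [3, 2, 1]. Product of hooks = 15519651840000. So f^λ = 21! / 15519651840000 = 51090942171709440000 / 15519651840000 = 3292016.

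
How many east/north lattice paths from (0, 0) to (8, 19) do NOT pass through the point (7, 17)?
Number of paths = 1181763

Total paths from (0, 0) to (8, 19): C(27, 8) = 2220075. Paths through (7, 17): (paths (0, 0) → (7, 17)) × (paths (7, 17) → (8, 19)) = C(24, 7) · C(3, 1) = 346104 · 3 = 1038312. Avoidance count = 2220075 − 1038312 = 1181763.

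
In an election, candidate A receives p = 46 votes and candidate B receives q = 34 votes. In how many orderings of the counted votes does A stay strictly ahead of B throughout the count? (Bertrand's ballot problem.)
Strict-lead orderings = 6608222917372422478860

Total orderings of the 80 votes with 46 for A: C(80, 46) = 44054819449149483192400. By the Bertrand ballot formula (Cycle Lemma / reflection principle), the number of orderings in which A is strictly ahead of B throughout is (p − q)/(p + q) · C(p + q, p) = (46 − 34)/(46 + 34) · 44054819449149483192400 = 6608222917372422478860.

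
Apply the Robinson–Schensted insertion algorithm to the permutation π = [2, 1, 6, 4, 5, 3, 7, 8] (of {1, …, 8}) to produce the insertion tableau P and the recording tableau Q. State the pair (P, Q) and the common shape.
P = [1, 3, 5, 7, 8] / [2, 4] / [6];  Q = [1, 3, 5, 7, 8] / [2, 4] / [6];  common shape = (5, 2, 1)

Row-insert the values π_1, π_2, … into P one at a time, bumping the leftmost entry strictly greater than the inserted value down to the next row. The recording tableau Q records, in position (i, j), the step at which that cell was added to P.
  Insert 2 (step 1): P = [2];  Q = [1]
  Insert 1 (step 2): P = [1] / [2];  Q = [1] / [2]
  Insert 6 (step 3): P = [1, 6] / [2];  Q = [1, 3] / [2]
  Insert 4 (step 4): P = [1, 4] / [2, 6];  Q = [1, 3] / [2, 4]
  Insert 5 (step 5): P = [1, 4, 5] / [2, 6];  Q = [1, 3, 5] / [2, 4]
  Insert 3 (step 6): P = [1, 3, 5] / [2, 4] / [6];  Q = [1, 3, 5] / [2, 4] / [6]
  Insert 7 (step 7): P = [1, 3, 5, 7] / [2, 4] / [6];  Q = [1, 3, 5, 7] / [2, 4] / [6]
  Insert 8 (step 8): P = [1, 3, 5, 7, 8] / [2, 4] / [6];  Q = [1, 3, 5, 7, 8] / [2, 4] / [6]
Final shape: (5, 2, 1).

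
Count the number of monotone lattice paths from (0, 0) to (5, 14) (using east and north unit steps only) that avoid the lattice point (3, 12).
Number of paths = 8898

Total paths from (0, 0) to (5, 14): C(19, 5) = 11628. Paths through (3, 12): (paths (0, 0) → (3, 12)) × (paths (3, 12) → (5, 14)) = C(15, 3) · C(4, 2) = 455 · 6 = 2730. Avoidance count = 11628 − 2730 = 8898.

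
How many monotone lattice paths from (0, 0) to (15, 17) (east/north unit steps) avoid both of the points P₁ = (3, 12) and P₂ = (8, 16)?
Number of paths = 557482052

Inclusion–exclusion. Total paths: C(32, 15) = 565722720. Through P₁: C(15, 3)·C(17, 12) = 2815540. Through P₂: C(24, 8)·C(8, 7) = 5883768. Since P₁ is strictly southwest of P₂, a monotone path through both must visit P₁ then P₂; paths through both = C(15, 3)·C(9, 5)·C(8, 7) = 458640. Avoid both = 565722720 − 2815540 − 5883768 + 458640 = 557482052.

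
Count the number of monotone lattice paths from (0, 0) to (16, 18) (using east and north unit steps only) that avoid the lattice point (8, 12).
Number of paths = 1825673520

Total paths from (0, 0) to (16, 18): C(34, 16) = 2203961430. Paths through (8, 12): (paths (0, 0) → (8, 12)) × (paths (8, 12) → (16, 18)) = C(20, 8) · C(14, 8) = 125970 · 3003 = 378287910. Avoidance count = 2203961430 − 378287910 = 1825673520.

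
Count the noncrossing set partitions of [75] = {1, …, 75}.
C_75 = 1221395654430378811828760722007962130791020

These noncrossing partitions are counted by the Catalan number C_n = (1/(n + 1)) · C(2n, n). For n = 75: C_75 = (1/76) · C(150, 75) = 92826069736708789698985814872605121940117520/76 = 1221395654430378811828760722007962130791020.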